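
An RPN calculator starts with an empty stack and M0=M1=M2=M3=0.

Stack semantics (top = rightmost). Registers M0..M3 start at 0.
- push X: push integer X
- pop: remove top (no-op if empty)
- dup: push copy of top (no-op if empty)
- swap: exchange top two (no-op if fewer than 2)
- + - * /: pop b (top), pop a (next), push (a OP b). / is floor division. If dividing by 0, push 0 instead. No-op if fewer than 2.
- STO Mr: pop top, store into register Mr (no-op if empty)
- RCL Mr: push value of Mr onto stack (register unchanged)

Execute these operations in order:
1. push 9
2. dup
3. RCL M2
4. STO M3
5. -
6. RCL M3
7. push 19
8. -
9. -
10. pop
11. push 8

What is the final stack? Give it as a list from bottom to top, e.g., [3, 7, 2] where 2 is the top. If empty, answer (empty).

After op 1 (push 9): stack=[9] mem=[0,0,0,0]
After op 2 (dup): stack=[9,9] mem=[0,0,0,0]
After op 3 (RCL M2): stack=[9,9,0] mem=[0,0,0,0]
After op 4 (STO M3): stack=[9,9] mem=[0,0,0,0]
After op 5 (-): stack=[0] mem=[0,0,0,0]
After op 6 (RCL M3): stack=[0,0] mem=[0,0,0,0]
After op 7 (push 19): stack=[0,0,19] mem=[0,0,0,0]
After op 8 (-): stack=[0,-19] mem=[0,0,0,0]
After op 9 (-): stack=[19] mem=[0,0,0,0]
After op 10 (pop): stack=[empty] mem=[0,0,0,0]
After op 11 (push 8): stack=[8] mem=[0,0,0,0]

Answer: [8]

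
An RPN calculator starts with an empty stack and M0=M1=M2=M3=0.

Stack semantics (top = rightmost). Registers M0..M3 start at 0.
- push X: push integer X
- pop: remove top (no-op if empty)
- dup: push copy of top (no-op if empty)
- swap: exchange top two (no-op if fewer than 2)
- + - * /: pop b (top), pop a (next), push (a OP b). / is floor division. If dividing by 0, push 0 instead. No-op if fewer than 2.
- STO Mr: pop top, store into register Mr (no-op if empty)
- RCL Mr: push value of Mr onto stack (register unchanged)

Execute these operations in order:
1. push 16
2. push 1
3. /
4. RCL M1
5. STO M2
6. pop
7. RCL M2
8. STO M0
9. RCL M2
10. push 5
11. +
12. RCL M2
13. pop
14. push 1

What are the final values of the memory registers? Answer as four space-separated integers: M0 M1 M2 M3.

Answer: 0 0 0 0

Derivation:
After op 1 (push 16): stack=[16] mem=[0,0,0,0]
After op 2 (push 1): stack=[16,1] mem=[0,0,0,0]
After op 3 (/): stack=[16] mem=[0,0,0,0]
After op 4 (RCL M1): stack=[16,0] mem=[0,0,0,0]
After op 5 (STO M2): stack=[16] mem=[0,0,0,0]
After op 6 (pop): stack=[empty] mem=[0,0,0,0]
After op 7 (RCL M2): stack=[0] mem=[0,0,0,0]
After op 8 (STO M0): stack=[empty] mem=[0,0,0,0]
After op 9 (RCL M2): stack=[0] mem=[0,0,0,0]
After op 10 (push 5): stack=[0,5] mem=[0,0,0,0]
After op 11 (+): stack=[5] mem=[0,0,0,0]
After op 12 (RCL M2): stack=[5,0] mem=[0,0,0,0]
After op 13 (pop): stack=[5] mem=[0,0,0,0]
After op 14 (push 1): stack=[5,1] mem=[0,0,0,0]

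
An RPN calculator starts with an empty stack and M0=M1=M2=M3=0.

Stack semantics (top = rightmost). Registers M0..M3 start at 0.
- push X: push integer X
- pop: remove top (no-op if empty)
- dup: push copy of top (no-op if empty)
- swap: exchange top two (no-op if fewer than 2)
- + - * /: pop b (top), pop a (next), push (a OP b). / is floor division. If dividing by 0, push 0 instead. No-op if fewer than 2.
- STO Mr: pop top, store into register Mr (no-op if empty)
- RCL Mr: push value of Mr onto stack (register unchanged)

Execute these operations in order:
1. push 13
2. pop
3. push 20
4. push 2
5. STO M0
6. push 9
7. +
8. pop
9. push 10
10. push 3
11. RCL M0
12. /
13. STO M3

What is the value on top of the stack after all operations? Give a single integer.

Answer: 10

Derivation:
After op 1 (push 13): stack=[13] mem=[0,0,0,0]
After op 2 (pop): stack=[empty] mem=[0,0,0,0]
After op 3 (push 20): stack=[20] mem=[0,0,0,0]
After op 4 (push 2): stack=[20,2] mem=[0,0,0,0]
After op 5 (STO M0): stack=[20] mem=[2,0,0,0]
After op 6 (push 9): stack=[20,9] mem=[2,0,0,0]
After op 7 (+): stack=[29] mem=[2,0,0,0]
After op 8 (pop): stack=[empty] mem=[2,0,0,0]
After op 9 (push 10): stack=[10] mem=[2,0,0,0]
After op 10 (push 3): stack=[10,3] mem=[2,0,0,0]
After op 11 (RCL M0): stack=[10,3,2] mem=[2,0,0,0]
After op 12 (/): stack=[10,1] mem=[2,0,0,0]
After op 13 (STO M3): stack=[10] mem=[2,0,0,1]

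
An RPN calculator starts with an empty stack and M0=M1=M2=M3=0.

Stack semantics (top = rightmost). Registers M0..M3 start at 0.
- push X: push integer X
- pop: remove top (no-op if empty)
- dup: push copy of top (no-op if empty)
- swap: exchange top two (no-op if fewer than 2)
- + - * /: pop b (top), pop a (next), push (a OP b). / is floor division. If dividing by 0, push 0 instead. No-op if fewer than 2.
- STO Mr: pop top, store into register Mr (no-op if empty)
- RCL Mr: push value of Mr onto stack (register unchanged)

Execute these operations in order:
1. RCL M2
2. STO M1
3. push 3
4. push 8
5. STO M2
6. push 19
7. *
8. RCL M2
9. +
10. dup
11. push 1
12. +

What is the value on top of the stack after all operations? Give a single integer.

Answer: 66

Derivation:
After op 1 (RCL M2): stack=[0] mem=[0,0,0,0]
After op 2 (STO M1): stack=[empty] mem=[0,0,0,0]
After op 3 (push 3): stack=[3] mem=[0,0,0,0]
After op 4 (push 8): stack=[3,8] mem=[0,0,0,0]
After op 5 (STO M2): stack=[3] mem=[0,0,8,0]
After op 6 (push 19): stack=[3,19] mem=[0,0,8,0]
After op 7 (*): stack=[57] mem=[0,0,8,0]
After op 8 (RCL M2): stack=[57,8] mem=[0,0,8,0]
After op 9 (+): stack=[65] mem=[0,0,8,0]
After op 10 (dup): stack=[65,65] mem=[0,0,8,0]
After op 11 (push 1): stack=[65,65,1] mem=[0,0,8,0]
After op 12 (+): stack=[65,66] mem=[0,0,8,0]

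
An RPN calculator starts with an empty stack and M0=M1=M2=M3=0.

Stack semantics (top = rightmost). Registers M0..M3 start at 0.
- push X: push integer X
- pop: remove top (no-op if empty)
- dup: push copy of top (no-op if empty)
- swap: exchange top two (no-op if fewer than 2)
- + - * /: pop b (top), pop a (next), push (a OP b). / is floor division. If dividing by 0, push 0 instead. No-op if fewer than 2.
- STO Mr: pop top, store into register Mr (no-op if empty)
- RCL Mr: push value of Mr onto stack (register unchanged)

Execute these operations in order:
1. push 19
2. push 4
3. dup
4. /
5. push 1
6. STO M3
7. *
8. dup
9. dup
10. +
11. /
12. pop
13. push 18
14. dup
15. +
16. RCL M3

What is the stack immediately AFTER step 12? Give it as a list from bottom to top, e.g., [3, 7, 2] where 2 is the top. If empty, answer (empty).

After op 1 (push 19): stack=[19] mem=[0,0,0,0]
After op 2 (push 4): stack=[19,4] mem=[0,0,0,0]
After op 3 (dup): stack=[19,4,4] mem=[0,0,0,0]
After op 4 (/): stack=[19,1] mem=[0,0,0,0]
After op 5 (push 1): stack=[19,1,1] mem=[0,0,0,0]
After op 6 (STO M3): stack=[19,1] mem=[0,0,0,1]
After op 7 (*): stack=[19] mem=[0,0,0,1]
After op 8 (dup): stack=[19,19] mem=[0,0,0,1]
After op 9 (dup): stack=[19,19,19] mem=[0,0,0,1]
After op 10 (+): stack=[19,38] mem=[0,0,0,1]
After op 11 (/): stack=[0] mem=[0,0,0,1]
After op 12 (pop): stack=[empty] mem=[0,0,0,1]

(empty)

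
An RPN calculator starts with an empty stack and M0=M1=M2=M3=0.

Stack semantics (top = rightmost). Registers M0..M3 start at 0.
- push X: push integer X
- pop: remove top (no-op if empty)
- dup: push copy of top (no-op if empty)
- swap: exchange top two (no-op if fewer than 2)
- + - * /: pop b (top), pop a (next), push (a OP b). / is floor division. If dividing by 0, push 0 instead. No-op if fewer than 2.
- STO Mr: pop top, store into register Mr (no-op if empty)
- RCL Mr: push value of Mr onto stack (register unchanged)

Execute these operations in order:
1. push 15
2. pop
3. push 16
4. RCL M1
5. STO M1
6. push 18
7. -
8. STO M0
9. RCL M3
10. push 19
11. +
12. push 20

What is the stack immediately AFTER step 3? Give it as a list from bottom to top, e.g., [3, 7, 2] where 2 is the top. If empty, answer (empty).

After op 1 (push 15): stack=[15] mem=[0,0,0,0]
After op 2 (pop): stack=[empty] mem=[0,0,0,0]
After op 3 (push 16): stack=[16] mem=[0,0,0,0]

[16]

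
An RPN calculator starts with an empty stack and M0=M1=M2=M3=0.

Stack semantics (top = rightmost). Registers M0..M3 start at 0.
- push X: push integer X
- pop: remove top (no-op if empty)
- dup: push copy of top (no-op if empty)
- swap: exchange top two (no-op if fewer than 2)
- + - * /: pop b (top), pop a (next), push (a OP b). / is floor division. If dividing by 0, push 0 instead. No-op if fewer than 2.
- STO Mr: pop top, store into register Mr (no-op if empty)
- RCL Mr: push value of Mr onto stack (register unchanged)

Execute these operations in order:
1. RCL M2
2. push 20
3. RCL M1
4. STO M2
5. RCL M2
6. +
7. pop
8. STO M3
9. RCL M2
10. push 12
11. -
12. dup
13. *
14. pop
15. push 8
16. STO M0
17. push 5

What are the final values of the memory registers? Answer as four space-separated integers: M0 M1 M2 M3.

Answer: 8 0 0 0

Derivation:
After op 1 (RCL M2): stack=[0] mem=[0,0,0,0]
After op 2 (push 20): stack=[0,20] mem=[0,0,0,0]
After op 3 (RCL M1): stack=[0,20,0] mem=[0,0,0,0]
After op 4 (STO M2): stack=[0,20] mem=[0,0,0,0]
After op 5 (RCL M2): stack=[0,20,0] mem=[0,0,0,0]
After op 6 (+): stack=[0,20] mem=[0,0,0,0]
After op 7 (pop): stack=[0] mem=[0,0,0,0]
After op 8 (STO M3): stack=[empty] mem=[0,0,0,0]
After op 9 (RCL M2): stack=[0] mem=[0,0,0,0]
After op 10 (push 12): stack=[0,12] mem=[0,0,0,0]
After op 11 (-): stack=[-12] mem=[0,0,0,0]
After op 12 (dup): stack=[-12,-12] mem=[0,0,0,0]
After op 13 (*): stack=[144] mem=[0,0,0,0]
After op 14 (pop): stack=[empty] mem=[0,0,0,0]
After op 15 (push 8): stack=[8] mem=[0,0,0,0]
After op 16 (STO M0): stack=[empty] mem=[8,0,0,0]
After op 17 (push 5): stack=[5] mem=[8,0,0,0]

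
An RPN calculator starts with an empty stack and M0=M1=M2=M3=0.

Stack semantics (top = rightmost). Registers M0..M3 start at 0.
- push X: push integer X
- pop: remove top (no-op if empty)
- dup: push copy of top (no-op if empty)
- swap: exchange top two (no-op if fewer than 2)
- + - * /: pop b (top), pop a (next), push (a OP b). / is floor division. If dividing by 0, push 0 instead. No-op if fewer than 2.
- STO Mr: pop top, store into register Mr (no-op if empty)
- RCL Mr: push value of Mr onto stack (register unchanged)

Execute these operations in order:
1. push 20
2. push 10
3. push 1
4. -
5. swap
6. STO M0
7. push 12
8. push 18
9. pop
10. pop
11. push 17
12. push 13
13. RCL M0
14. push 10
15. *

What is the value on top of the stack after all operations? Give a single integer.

After op 1 (push 20): stack=[20] mem=[0,0,0,0]
After op 2 (push 10): stack=[20,10] mem=[0,0,0,0]
After op 3 (push 1): stack=[20,10,1] mem=[0,0,0,0]
After op 4 (-): stack=[20,9] mem=[0,0,0,0]
After op 5 (swap): stack=[9,20] mem=[0,0,0,0]
After op 6 (STO M0): stack=[9] mem=[20,0,0,0]
After op 7 (push 12): stack=[9,12] mem=[20,0,0,0]
After op 8 (push 18): stack=[9,12,18] mem=[20,0,0,0]
After op 9 (pop): stack=[9,12] mem=[20,0,0,0]
After op 10 (pop): stack=[9] mem=[20,0,0,0]
After op 11 (push 17): stack=[9,17] mem=[20,0,0,0]
After op 12 (push 13): stack=[9,17,13] mem=[20,0,0,0]
After op 13 (RCL M0): stack=[9,17,13,20] mem=[20,0,0,0]
After op 14 (push 10): stack=[9,17,13,20,10] mem=[20,0,0,0]
After op 15 (*): stack=[9,17,13,200] mem=[20,0,0,0]

Answer: 200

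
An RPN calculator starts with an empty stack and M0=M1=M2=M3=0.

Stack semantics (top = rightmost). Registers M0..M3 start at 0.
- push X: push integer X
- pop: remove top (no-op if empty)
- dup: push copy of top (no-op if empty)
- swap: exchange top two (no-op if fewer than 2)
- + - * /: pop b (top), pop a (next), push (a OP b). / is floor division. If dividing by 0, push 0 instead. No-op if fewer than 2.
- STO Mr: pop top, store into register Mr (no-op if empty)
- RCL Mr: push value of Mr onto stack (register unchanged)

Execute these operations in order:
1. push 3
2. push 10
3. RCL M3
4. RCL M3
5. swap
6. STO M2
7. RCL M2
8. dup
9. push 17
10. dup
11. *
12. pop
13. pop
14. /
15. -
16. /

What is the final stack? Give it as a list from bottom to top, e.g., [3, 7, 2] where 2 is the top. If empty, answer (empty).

Answer: [0]

Derivation:
After op 1 (push 3): stack=[3] mem=[0,0,0,0]
After op 2 (push 10): stack=[3,10] mem=[0,0,0,0]
After op 3 (RCL M3): stack=[3,10,0] mem=[0,0,0,0]
After op 4 (RCL M3): stack=[3,10,0,0] mem=[0,0,0,0]
After op 5 (swap): stack=[3,10,0,0] mem=[0,0,0,0]
After op 6 (STO M2): stack=[3,10,0] mem=[0,0,0,0]
After op 7 (RCL M2): stack=[3,10,0,0] mem=[0,0,0,0]
After op 8 (dup): stack=[3,10,0,0,0] mem=[0,0,0,0]
After op 9 (push 17): stack=[3,10,0,0,0,17] mem=[0,0,0,0]
After op 10 (dup): stack=[3,10,0,0,0,17,17] mem=[0,0,0,0]
After op 11 (*): stack=[3,10,0,0,0,289] mem=[0,0,0,0]
After op 12 (pop): stack=[3,10,0,0,0] mem=[0,0,0,0]
After op 13 (pop): stack=[3,10,0,0] mem=[0,0,0,0]
After op 14 (/): stack=[3,10,0] mem=[0,0,0,0]
After op 15 (-): stack=[3,10] mem=[0,0,0,0]
After op 16 (/): stack=[0] mem=[0,0,0,0]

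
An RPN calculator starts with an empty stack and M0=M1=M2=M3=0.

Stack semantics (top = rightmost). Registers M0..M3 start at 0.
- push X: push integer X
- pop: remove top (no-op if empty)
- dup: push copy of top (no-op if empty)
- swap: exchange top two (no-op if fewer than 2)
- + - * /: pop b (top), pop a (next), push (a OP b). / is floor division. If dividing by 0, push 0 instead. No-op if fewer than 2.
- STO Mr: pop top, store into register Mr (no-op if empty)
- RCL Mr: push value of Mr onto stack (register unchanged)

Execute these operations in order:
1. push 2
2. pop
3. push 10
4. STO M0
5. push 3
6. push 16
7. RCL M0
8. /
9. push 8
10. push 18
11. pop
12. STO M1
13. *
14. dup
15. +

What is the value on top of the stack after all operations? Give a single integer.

After op 1 (push 2): stack=[2] mem=[0,0,0,0]
After op 2 (pop): stack=[empty] mem=[0,0,0,0]
After op 3 (push 10): stack=[10] mem=[0,0,0,0]
After op 4 (STO M0): stack=[empty] mem=[10,0,0,0]
After op 5 (push 3): stack=[3] mem=[10,0,0,0]
After op 6 (push 16): stack=[3,16] mem=[10,0,0,0]
After op 7 (RCL M0): stack=[3,16,10] mem=[10,0,0,0]
After op 8 (/): stack=[3,1] mem=[10,0,0,0]
After op 9 (push 8): stack=[3,1,8] mem=[10,0,0,0]
After op 10 (push 18): stack=[3,1,8,18] mem=[10,0,0,0]
After op 11 (pop): stack=[3,1,8] mem=[10,0,0,0]
After op 12 (STO M1): stack=[3,1] mem=[10,8,0,0]
After op 13 (*): stack=[3] mem=[10,8,0,0]
After op 14 (dup): stack=[3,3] mem=[10,8,0,0]
After op 15 (+): stack=[6] mem=[10,8,0,0]

Answer: 6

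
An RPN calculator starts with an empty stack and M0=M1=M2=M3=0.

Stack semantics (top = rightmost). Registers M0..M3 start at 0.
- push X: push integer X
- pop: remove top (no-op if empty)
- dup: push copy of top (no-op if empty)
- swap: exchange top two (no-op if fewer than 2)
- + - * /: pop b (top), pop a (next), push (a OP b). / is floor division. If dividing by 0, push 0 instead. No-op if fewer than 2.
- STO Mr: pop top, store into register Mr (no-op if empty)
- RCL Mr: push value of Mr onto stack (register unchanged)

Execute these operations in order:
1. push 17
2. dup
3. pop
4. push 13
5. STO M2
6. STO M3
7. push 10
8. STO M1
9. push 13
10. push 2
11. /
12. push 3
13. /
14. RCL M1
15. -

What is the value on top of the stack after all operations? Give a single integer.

After op 1 (push 17): stack=[17] mem=[0,0,0,0]
After op 2 (dup): stack=[17,17] mem=[0,0,0,0]
After op 3 (pop): stack=[17] mem=[0,0,0,0]
After op 4 (push 13): stack=[17,13] mem=[0,0,0,0]
After op 5 (STO M2): stack=[17] mem=[0,0,13,0]
After op 6 (STO M3): stack=[empty] mem=[0,0,13,17]
After op 7 (push 10): stack=[10] mem=[0,0,13,17]
After op 8 (STO M1): stack=[empty] mem=[0,10,13,17]
After op 9 (push 13): stack=[13] mem=[0,10,13,17]
After op 10 (push 2): stack=[13,2] mem=[0,10,13,17]
After op 11 (/): stack=[6] mem=[0,10,13,17]
After op 12 (push 3): stack=[6,3] mem=[0,10,13,17]
After op 13 (/): stack=[2] mem=[0,10,13,17]
After op 14 (RCL M1): stack=[2,10] mem=[0,10,13,17]
After op 15 (-): stack=[-8] mem=[0,10,13,17]

Answer: -8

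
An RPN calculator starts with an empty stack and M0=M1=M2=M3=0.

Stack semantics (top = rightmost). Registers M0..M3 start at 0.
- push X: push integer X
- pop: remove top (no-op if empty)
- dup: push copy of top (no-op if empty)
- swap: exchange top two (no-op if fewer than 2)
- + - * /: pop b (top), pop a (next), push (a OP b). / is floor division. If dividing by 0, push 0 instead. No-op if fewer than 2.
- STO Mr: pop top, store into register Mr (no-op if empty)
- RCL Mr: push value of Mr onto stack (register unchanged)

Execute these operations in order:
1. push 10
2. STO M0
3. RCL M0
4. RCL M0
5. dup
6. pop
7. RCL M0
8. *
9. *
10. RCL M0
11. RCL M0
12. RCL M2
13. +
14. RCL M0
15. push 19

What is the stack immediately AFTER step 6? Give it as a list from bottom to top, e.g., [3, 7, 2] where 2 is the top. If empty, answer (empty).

After op 1 (push 10): stack=[10] mem=[0,0,0,0]
After op 2 (STO M0): stack=[empty] mem=[10,0,0,0]
After op 3 (RCL M0): stack=[10] mem=[10,0,0,0]
After op 4 (RCL M0): stack=[10,10] mem=[10,0,0,0]
After op 5 (dup): stack=[10,10,10] mem=[10,0,0,0]
After op 6 (pop): stack=[10,10] mem=[10,0,0,0]

[10, 10]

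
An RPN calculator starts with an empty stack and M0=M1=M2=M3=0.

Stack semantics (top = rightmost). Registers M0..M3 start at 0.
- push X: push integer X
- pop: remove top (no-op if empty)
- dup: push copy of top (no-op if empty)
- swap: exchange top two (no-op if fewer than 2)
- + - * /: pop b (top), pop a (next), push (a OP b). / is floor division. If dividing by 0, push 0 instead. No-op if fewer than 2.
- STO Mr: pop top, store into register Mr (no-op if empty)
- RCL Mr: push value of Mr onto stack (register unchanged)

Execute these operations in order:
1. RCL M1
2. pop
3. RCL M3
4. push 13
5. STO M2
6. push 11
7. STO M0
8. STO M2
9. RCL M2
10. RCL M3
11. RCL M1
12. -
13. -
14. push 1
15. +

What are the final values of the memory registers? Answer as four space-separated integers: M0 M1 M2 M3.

After op 1 (RCL M1): stack=[0] mem=[0,0,0,0]
After op 2 (pop): stack=[empty] mem=[0,0,0,0]
After op 3 (RCL M3): stack=[0] mem=[0,0,0,0]
After op 4 (push 13): stack=[0,13] mem=[0,0,0,0]
After op 5 (STO M2): stack=[0] mem=[0,0,13,0]
After op 6 (push 11): stack=[0,11] mem=[0,0,13,0]
After op 7 (STO M0): stack=[0] mem=[11,0,13,0]
After op 8 (STO M2): stack=[empty] mem=[11,0,0,0]
After op 9 (RCL M2): stack=[0] mem=[11,0,0,0]
After op 10 (RCL M3): stack=[0,0] mem=[11,0,0,0]
After op 11 (RCL M1): stack=[0,0,0] mem=[11,0,0,0]
After op 12 (-): stack=[0,0] mem=[11,0,0,0]
After op 13 (-): stack=[0] mem=[11,0,0,0]
After op 14 (push 1): stack=[0,1] mem=[11,0,0,0]
After op 15 (+): stack=[1] mem=[11,0,0,0]

Answer: 11 0 0 0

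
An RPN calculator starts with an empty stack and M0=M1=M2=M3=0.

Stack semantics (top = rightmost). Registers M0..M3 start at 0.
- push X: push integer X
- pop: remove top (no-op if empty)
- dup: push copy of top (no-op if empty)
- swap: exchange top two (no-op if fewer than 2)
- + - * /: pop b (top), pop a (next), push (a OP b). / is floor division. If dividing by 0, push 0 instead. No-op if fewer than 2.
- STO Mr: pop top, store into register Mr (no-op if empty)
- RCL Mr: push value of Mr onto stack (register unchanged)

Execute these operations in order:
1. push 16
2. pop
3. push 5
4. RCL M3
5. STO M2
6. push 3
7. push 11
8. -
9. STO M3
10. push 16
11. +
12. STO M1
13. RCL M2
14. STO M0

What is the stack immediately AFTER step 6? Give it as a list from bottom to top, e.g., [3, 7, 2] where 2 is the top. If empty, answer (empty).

After op 1 (push 16): stack=[16] mem=[0,0,0,0]
After op 2 (pop): stack=[empty] mem=[0,0,0,0]
After op 3 (push 5): stack=[5] mem=[0,0,0,0]
After op 4 (RCL M3): stack=[5,0] mem=[0,0,0,0]
After op 5 (STO M2): stack=[5] mem=[0,0,0,0]
After op 6 (push 3): stack=[5,3] mem=[0,0,0,0]

[5, 3]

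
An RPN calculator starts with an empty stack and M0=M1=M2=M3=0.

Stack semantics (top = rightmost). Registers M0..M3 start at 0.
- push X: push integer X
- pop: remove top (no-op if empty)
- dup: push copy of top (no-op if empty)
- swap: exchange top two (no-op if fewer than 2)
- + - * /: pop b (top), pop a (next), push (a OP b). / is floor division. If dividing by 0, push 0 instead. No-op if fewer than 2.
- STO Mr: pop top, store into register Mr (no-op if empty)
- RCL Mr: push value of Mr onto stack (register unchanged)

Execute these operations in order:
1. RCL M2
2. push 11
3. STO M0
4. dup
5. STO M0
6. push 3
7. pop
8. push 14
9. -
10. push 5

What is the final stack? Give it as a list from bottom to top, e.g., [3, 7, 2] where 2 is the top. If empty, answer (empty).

Answer: [-14, 5]

Derivation:
After op 1 (RCL M2): stack=[0] mem=[0,0,0,0]
After op 2 (push 11): stack=[0,11] mem=[0,0,0,0]
After op 3 (STO M0): stack=[0] mem=[11,0,0,0]
After op 4 (dup): stack=[0,0] mem=[11,0,0,0]
After op 5 (STO M0): stack=[0] mem=[0,0,0,0]
After op 6 (push 3): stack=[0,3] mem=[0,0,0,0]
After op 7 (pop): stack=[0] mem=[0,0,0,0]
After op 8 (push 14): stack=[0,14] mem=[0,0,0,0]
After op 9 (-): stack=[-14] mem=[0,0,0,0]
After op 10 (push 5): stack=[-14,5] mem=[0,0,0,0]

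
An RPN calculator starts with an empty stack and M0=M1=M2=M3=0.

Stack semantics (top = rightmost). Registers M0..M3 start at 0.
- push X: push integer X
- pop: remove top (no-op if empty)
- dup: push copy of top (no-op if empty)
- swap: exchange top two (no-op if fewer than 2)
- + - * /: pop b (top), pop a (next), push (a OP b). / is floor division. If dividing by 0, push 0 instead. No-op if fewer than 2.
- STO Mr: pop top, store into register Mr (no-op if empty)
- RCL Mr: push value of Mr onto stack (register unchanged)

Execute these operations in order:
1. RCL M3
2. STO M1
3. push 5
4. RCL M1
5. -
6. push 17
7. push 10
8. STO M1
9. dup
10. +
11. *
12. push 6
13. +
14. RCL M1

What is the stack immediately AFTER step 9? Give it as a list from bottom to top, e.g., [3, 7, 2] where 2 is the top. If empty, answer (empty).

After op 1 (RCL M3): stack=[0] mem=[0,0,0,0]
After op 2 (STO M1): stack=[empty] mem=[0,0,0,0]
After op 3 (push 5): stack=[5] mem=[0,0,0,0]
After op 4 (RCL M1): stack=[5,0] mem=[0,0,0,0]
After op 5 (-): stack=[5] mem=[0,0,0,0]
After op 6 (push 17): stack=[5,17] mem=[0,0,0,0]
After op 7 (push 10): stack=[5,17,10] mem=[0,0,0,0]
After op 8 (STO M1): stack=[5,17] mem=[0,10,0,0]
After op 9 (dup): stack=[5,17,17] mem=[0,10,0,0]

[5, 17, 17]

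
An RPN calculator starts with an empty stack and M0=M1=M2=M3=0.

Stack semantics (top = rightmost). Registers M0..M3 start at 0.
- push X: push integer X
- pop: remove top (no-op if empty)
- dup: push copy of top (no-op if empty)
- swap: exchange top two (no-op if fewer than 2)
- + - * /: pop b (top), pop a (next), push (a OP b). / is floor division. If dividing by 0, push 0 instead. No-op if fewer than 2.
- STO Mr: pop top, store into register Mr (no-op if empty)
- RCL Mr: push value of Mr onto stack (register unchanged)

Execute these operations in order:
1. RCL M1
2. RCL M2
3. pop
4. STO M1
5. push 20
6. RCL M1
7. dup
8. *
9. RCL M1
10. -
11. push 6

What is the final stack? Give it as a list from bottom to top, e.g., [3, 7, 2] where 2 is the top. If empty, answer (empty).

After op 1 (RCL M1): stack=[0] mem=[0,0,0,0]
After op 2 (RCL M2): stack=[0,0] mem=[0,0,0,0]
After op 3 (pop): stack=[0] mem=[0,0,0,0]
After op 4 (STO M1): stack=[empty] mem=[0,0,0,0]
After op 5 (push 20): stack=[20] mem=[0,0,0,0]
After op 6 (RCL M1): stack=[20,0] mem=[0,0,0,0]
After op 7 (dup): stack=[20,0,0] mem=[0,0,0,0]
After op 8 (*): stack=[20,0] mem=[0,0,0,0]
After op 9 (RCL M1): stack=[20,0,0] mem=[0,0,0,0]
After op 10 (-): stack=[20,0] mem=[0,0,0,0]
After op 11 (push 6): stack=[20,0,6] mem=[0,0,0,0]

Answer: [20, 0, 6]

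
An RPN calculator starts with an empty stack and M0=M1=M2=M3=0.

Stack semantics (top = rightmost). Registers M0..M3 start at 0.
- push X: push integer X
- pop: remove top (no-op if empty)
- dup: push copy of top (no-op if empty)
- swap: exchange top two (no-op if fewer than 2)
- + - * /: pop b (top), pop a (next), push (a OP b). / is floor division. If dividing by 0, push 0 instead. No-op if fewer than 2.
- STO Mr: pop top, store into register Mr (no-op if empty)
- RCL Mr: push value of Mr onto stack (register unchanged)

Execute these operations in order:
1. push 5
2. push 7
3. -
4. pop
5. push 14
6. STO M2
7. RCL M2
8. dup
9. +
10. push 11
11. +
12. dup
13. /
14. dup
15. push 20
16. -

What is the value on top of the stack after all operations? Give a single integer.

Answer: -19

Derivation:
After op 1 (push 5): stack=[5] mem=[0,0,0,0]
After op 2 (push 7): stack=[5,7] mem=[0,0,0,0]
After op 3 (-): stack=[-2] mem=[0,0,0,0]
After op 4 (pop): stack=[empty] mem=[0,0,0,0]
After op 5 (push 14): stack=[14] mem=[0,0,0,0]
After op 6 (STO M2): stack=[empty] mem=[0,0,14,0]
After op 7 (RCL M2): stack=[14] mem=[0,0,14,0]
After op 8 (dup): stack=[14,14] mem=[0,0,14,0]
After op 9 (+): stack=[28] mem=[0,0,14,0]
After op 10 (push 11): stack=[28,11] mem=[0,0,14,0]
After op 11 (+): stack=[39] mem=[0,0,14,0]
After op 12 (dup): stack=[39,39] mem=[0,0,14,0]
After op 13 (/): stack=[1] mem=[0,0,14,0]
After op 14 (dup): stack=[1,1] mem=[0,0,14,0]
After op 15 (push 20): stack=[1,1,20] mem=[0,0,14,0]
After op 16 (-): stack=[1,-19] mem=[0,0,14,0]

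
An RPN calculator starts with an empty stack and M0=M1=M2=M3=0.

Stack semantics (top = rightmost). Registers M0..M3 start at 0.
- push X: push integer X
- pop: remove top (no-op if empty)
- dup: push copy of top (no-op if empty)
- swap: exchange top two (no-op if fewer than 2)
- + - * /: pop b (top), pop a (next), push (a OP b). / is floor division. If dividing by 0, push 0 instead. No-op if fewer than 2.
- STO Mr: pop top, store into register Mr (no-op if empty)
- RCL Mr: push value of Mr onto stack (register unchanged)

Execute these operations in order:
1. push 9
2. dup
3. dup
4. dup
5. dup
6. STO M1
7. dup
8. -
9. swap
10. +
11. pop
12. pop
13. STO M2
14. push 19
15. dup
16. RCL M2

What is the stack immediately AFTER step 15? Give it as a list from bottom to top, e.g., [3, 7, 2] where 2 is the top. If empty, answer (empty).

After op 1 (push 9): stack=[9] mem=[0,0,0,0]
After op 2 (dup): stack=[9,9] mem=[0,0,0,0]
After op 3 (dup): stack=[9,9,9] mem=[0,0,0,0]
After op 4 (dup): stack=[9,9,9,9] mem=[0,0,0,0]
After op 5 (dup): stack=[9,9,9,9,9] mem=[0,0,0,0]
After op 6 (STO M1): stack=[9,9,9,9] mem=[0,9,0,0]
After op 7 (dup): stack=[9,9,9,9,9] mem=[0,9,0,0]
After op 8 (-): stack=[9,9,9,0] mem=[0,9,0,0]
After op 9 (swap): stack=[9,9,0,9] mem=[0,9,0,0]
After op 10 (+): stack=[9,9,9] mem=[0,9,0,0]
After op 11 (pop): stack=[9,9] mem=[0,9,0,0]
After op 12 (pop): stack=[9] mem=[0,9,0,0]
After op 13 (STO M2): stack=[empty] mem=[0,9,9,0]
After op 14 (push 19): stack=[19] mem=[0,9,9,0]
After op 15 (dup): stack=[19,19] mem=[0,9,9,0]

[19, 19]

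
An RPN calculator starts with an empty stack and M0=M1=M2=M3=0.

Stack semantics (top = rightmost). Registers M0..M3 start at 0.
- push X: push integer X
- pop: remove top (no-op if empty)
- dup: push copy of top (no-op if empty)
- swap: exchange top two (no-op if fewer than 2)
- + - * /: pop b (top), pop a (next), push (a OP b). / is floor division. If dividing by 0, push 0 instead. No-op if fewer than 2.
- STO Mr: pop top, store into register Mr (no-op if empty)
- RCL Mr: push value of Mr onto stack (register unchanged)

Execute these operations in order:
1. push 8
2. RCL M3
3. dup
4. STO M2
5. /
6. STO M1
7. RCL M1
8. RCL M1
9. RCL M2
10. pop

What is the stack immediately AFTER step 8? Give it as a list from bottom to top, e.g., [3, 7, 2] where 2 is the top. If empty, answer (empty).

After op 1 (push 8): stack=[8] mem=[0,0,0,0]
After op 2 (RCL M3): stack=[8,0] mem=[0,0,0,0]
After op 3 (dup): stack=[8,0,0] mem=[0,0,0,0]
After op 4 (STO M2): stack=[8,0] mem=[0,0,0,0]
After op 5 (/): stack=[0] mem=[0,0,0,0]
After op 6 (STO M1): stack=[empty] mem=[0,0,0,0]
After op 7 (RCL M1): stack=[0] mem=[0,0,0,0]
After op 8 (RCL M1): stack=[0,0] mem=[0,0,0,0]

[0, 0]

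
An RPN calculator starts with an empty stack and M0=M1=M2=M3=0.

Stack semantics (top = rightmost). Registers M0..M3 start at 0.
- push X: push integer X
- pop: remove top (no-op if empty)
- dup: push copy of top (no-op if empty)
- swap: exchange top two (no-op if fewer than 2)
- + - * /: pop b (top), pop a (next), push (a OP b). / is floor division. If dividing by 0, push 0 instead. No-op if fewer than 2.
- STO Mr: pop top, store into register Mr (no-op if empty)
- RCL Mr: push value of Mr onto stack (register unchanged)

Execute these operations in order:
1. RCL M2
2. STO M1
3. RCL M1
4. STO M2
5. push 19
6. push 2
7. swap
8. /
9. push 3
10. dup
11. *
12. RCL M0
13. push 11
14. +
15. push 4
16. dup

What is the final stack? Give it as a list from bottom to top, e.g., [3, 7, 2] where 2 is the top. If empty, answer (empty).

Answer: [0, 9, 11, 4, 4]

Derivation:
After op 1 (RCL M2): stack=[0] mem=[0,0,0,0]
After op 2 (STO M1): stack=[empty] mem=[0,0,0,0]
After op 3 (RCL M1): stack=[0] mem=[0,0,0,0]
After op 4 (STO M2): stack=[empty] mem=[0,0,0,0]
After op 5 (push 19): stack=[19] mem=[0,0,0,0]
After op 6 (push 2): stack=[19,2] mem=[0,0,0,0]
After op 7 (swap): stack=[2,19] mem=[0,0,0,0]
After op 8 (/): stack=[0] mem=[0,0,0,0]
After op 9 (push 3): stack=[0,3] mem=[0,0,0,0]
After op 10 (dup): stack=[0,3,3] mem=[0,0,0,0]
After op 11 (*): stack=[0,9] mem=[0,0,0,0]
After op 12 (RCL M0): stack=[0,9,0] mem=[0,0,0,0]
After op 13 (push 11): stack=[0,9,0,11] mem=[0,0,0,0]
After op 14 (+): stack=[0,9,11] mem=[0,0,0,0]
After op 15 (push 4): stack=[0,9,11,4] mem=[0,0,0,0]
After op 16 (dup): stack=[0,9,11,4,4] mem=[0,0,0,0]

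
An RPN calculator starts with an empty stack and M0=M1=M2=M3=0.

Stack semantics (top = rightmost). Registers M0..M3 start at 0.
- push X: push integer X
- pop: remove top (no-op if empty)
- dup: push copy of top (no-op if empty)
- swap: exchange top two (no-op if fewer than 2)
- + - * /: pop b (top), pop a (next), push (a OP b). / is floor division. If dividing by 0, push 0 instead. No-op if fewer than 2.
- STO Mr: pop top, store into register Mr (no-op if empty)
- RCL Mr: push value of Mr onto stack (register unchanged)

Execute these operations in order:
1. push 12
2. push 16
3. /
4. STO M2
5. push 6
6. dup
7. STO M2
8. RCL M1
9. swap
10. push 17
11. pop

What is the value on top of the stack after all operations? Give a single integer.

After op 1 (push 12): stack=[12] mem=[0,0,0,0]
After op 2 (push 16): stack=[12,16] mem=[0,0,0,0]
After op 3 (/): stack=[0] mem=[0,0,0,0]
After op 4 (STO M2): stack=[empty] mem=[0,0,0,0]
After op 5 (push 6): stack=[6] mem=[0,0,0,0]
After op 6 (dup): stack=[6,6] mem=[0,0,0,0]
After op 7 (STO M2): stack=[6] mem=[0,0,6,0]
After op 8 (RCL M1): stack=[6,0] mem=[0,0,6,0]
After op 9 (swap): stack=[0,6] mem=[0,0,6,0]
After op 10 (push 17): stack=[0,6,17] mem=[0,0,6,0]
After op 11 (pop): stack=[0,6] mem=[0,0,6,0]

Answer: 6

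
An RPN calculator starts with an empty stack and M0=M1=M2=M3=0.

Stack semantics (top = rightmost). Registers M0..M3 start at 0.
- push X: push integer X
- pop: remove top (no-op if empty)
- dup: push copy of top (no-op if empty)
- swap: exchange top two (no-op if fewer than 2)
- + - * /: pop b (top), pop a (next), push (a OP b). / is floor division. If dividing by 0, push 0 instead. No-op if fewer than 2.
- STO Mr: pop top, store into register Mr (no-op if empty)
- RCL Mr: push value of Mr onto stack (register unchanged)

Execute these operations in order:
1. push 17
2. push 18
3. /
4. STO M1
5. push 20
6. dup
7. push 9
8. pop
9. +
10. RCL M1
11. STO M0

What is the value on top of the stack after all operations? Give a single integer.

After op 1 (push 17): stack=[17] mem=[0,0,0,0]
After op 2 (push 18): stack=[17,18] mem=[0,0,0,0]
After op 3 (/): stack=[0] mem=[0,0,0,0]
After op 4 (STO M1): stack=[empty] mem=[0,0,0,0]
After op 5 (push 20): stack=[20] mem=[0,0,0,0]
After op 6 (dup): stack=[20,20] mem=[0,0,0,0]
After op 7 (push 9): stack=[20,20,9] mem=[0,0,0,0]
After op 8 (pop): stack=[20,20] mem=[0,0,0,0]
After op 9 (+): stack=[40] mem=[0,0,0,0]
After op 10 (RCL M1): stack=[40,0] mem=[0,0,0,0]
After op 11 (STO M0): stack=[40] mem=[0,0,0,0]

Answer: 40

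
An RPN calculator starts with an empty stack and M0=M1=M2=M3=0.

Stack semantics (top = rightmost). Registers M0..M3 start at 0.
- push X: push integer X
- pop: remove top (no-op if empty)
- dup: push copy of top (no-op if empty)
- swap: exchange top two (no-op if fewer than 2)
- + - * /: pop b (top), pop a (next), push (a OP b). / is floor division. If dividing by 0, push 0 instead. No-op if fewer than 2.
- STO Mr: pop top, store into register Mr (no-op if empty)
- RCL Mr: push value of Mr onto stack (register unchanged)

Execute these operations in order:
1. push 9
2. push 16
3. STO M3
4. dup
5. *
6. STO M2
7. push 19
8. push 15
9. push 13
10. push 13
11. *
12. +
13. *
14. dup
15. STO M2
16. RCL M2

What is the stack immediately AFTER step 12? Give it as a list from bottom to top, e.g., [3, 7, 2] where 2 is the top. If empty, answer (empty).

After op 1 (push 9): stack=[9] mem=[0,0,0,0]
After op 2 (push 16): stack=[9,16] mem=[0,0,0,0]
After op 3 (STO M3): stack=[9] mem=[0,0,0,16]
After op 4 (dup): stack=[9,9] mem=[0,0,0,16]
After op 5 (*): stack=[81] mem=[0,0,0,16]
After op 6 (STO M2): stack=[empty] mem=[0,0,81,16]
After op 7 (push 19): stack=[19] mem=[0,0,81,16]
After op 8 (push 15): stack=[19,15] mem=[0,0,81,16]
After op 9 (push 13): stack=[19,15,13] mem=[0,0,81,16]
After op 10 (push 13): stack=[19,15,13,13] mem=[0,0,81,16]
After op 11 (*): stack=[19,15,169] mem=[0,0,81,16]
After op 12 (+): stack=[19,184] mem=[0,0,81,16]

[19, 184]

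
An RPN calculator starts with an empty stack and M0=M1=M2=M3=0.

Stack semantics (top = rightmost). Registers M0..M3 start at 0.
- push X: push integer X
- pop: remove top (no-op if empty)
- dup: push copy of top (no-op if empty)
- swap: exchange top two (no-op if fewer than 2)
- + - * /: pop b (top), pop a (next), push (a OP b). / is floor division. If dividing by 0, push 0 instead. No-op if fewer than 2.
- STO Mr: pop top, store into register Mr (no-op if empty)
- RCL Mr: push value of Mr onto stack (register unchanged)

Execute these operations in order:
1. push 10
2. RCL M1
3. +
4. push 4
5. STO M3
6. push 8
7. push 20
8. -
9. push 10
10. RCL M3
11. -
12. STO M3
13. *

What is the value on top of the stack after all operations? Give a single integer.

Answer: -120

Derivation:
After op 1 (push 10): stack=[10] mem=[0,0,0,0]
After op 2 (RCL M1): stack=[10,0] mem=[0,0,0,0]
After op 3 (+): stack=[10] mem=[0,0,0,0]
After op 4 (push 4): stack=[10,4] mem=[0,0,0,0]
After op 5 (STO M3): stack=[10] mem=[0,0,0,4]
After op 6 (push 8): stack=[10,8] mem=[0,0,0,4]
After op 7 (push 20): stack=[10,8,20] mem=[0,0,0,4]
After op 8 (-): stack=[10,-12] mem=[0,0,0,4]
After op 9 (push 10): stack=[10,-12,10] mem=[0,0,0,4]
After op 10 (RCL M3): stack=[10,-12,10,4] mem=[0,0,0,4]
After op 11 (-): stack=[10,-12,6] mem=[0,0,0,4]
After op 12 (STO M3): stack=[10,-12] mem=[0,0,0,6]
After op 13 (*): stack=[-120] mem=[0,0,0,6]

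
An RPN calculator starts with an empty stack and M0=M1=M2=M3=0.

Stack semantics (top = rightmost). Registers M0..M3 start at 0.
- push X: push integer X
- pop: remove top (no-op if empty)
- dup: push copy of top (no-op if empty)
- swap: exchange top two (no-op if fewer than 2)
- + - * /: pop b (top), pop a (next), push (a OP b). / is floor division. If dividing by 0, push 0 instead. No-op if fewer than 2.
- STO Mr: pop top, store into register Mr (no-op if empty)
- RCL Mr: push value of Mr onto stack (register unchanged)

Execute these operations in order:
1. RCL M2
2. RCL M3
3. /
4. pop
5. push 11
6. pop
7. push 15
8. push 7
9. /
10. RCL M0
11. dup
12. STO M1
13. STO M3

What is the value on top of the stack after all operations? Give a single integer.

After op 1 (RCL M2): stack=[0] mem=[0,0,0,0]
After op 2 (RCL M3): stack=[0,0] mem=[0,0,0,0]
After op 3 (/): stack=[0] mem=[0,0,0,0]
After op 4 (pop): stack=[empty] mem=[0,0,0,0]
After op 5 (push 11): stack=[11] mem=[0,0,0,0]
After op 6 (pop): stack=[empty] mem=[0,0,0,0]
After op 7 (push 15): stack=[15] mem=[0,0,0,0]
After op 8 (push 7): stack=[15,7] mem=[0,0,0,0]
After op 9 (/): stack=[2] mem=[0,0,0,0]
After op 10 (RCL M0): stack=[2,0] mem=[0,0,0,0]
After op 11 (dup): stack=[2,0,0] mem=[0,0,0,0]
After op 12 (STO M1): stack=[2,0] mem=[0,0,0,0]
After op 13 (STO M3): stack=[2] mem=[0,0,0,0]

Answer: 2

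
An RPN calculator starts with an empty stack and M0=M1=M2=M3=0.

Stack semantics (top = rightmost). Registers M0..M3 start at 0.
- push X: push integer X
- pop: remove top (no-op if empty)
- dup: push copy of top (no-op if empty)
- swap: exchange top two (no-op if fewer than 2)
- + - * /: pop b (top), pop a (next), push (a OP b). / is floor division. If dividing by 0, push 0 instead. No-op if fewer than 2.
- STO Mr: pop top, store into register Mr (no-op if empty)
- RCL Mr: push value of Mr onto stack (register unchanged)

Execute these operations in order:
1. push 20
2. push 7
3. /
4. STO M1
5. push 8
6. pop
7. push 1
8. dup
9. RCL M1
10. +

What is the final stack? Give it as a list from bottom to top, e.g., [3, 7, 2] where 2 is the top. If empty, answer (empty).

Answer: [1, 3]

Derivation:
After op 1 (push 20): stack=[20] mem=[0,0,0,0]
After op 2 (push 7): stack=[20,7] mem=[0,0,0,0]
After op 3 (/): stack=[2] mem=[0,0,0,0]
After op 4 (STO M1): stack=[empty] mem=[0,2,0,0]
After op 5 (push 8): stack=[8] mem=[0,2,0,0]
After op 6 (pop): stack=[empty] mem=[0,2,0,0]
After op 7 (push 1): stack=[1] mem=[0,2,0,0]
After op 8 (dup): stack=[1,1] mem=[0,2,0,0]
After op 9 (RCL M1): stack=[1,1,2] mem=[0,2,0,0]
After op 10 (+): stack=[1,3] mem=[0,2,0,0]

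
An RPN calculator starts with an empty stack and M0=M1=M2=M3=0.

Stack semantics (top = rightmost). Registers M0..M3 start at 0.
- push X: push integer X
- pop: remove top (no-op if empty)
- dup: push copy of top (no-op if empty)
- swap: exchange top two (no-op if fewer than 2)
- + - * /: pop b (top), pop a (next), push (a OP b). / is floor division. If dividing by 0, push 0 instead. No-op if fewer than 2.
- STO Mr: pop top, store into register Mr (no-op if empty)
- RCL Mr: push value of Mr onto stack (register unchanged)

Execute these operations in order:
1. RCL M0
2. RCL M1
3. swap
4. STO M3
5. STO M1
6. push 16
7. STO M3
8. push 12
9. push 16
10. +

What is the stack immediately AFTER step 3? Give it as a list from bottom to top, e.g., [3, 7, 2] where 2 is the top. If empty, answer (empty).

After op 1 (RCL M0): stack=[0] mem=[0,0,0,0]
After op 2 (RCL M1): stack=[0,0] mem=[0,0,0,0]
After op 3 (swap): stack=[0,0] mem=[0,0,0,0]

[0, 0]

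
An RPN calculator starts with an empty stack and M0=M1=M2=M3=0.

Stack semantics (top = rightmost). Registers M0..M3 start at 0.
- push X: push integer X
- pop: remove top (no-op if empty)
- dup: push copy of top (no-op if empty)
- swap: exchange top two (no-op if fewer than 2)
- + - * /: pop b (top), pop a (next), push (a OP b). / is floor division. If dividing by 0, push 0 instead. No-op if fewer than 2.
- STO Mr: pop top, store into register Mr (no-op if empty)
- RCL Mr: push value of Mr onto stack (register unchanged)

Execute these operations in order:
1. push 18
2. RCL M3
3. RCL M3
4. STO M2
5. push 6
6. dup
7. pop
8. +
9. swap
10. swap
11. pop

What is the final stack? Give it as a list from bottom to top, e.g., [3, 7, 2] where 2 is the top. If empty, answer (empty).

Answer: [18]

Derivation:
After op 1 (push 18): stack=[18] mem=[0,0,0,0]
After op 2 (RCL M3): stack=[18,0] mem=[0,0,0,0]
After op 3 (RCL M3): stack=[18,0,0] mem=[0,0,0,0]
After op 4 (STO M2): stack=[18,0] mem=[0,0,0,0]
After op 5 (push 6): stack=[18,0,6] mem=[0,0,0,0]
After op 6 (dup): stack=[18,0,6,6] mem=[0,0,0,0]
After op 7 (pop): stack=[18,0,6] mem=[0,0,0,0]
After op 8 (+): stack=[18,6] mem=[0,0,0,0]
After op 9 (swap): stack=[6,18] mem=[0,0,0,0]
After op 10 (swap): stack=[18,6] mem=[0,0,0,0]
After op 11 (pop): stack=[18] mem=[0,0,0,0]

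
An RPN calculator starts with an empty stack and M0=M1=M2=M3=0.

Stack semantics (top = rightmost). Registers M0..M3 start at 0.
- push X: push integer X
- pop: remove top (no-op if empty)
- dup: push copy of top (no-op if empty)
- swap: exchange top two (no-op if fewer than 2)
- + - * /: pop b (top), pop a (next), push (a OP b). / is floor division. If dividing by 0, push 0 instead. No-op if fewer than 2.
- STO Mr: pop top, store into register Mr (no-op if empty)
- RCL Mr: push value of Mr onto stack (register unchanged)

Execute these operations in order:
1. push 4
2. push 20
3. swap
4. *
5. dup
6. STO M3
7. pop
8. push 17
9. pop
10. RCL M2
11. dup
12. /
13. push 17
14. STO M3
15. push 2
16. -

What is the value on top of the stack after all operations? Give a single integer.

After op 1 (push 4): stack=[4] mem=[0,0,0,0]
After op 2 (push 20): stack=[4,20] mem=[0,0,0,0]
After op 3 (swap): stack=[20,4] mem=[0,0,0,0]
After op 4 (*): stack=[80] mem=[0,0,0,0]
After op 5 (dup): stack=[80,80] mem=[0,0,0,0]
After op 6 (STO M3): stack=[80] mem=[0,0,0,80]
After op 7 (pop): stack=[empty] mem=[0,0,0,80]
After op 8 (push 17): stack=[17] mem=[0,0,0,80]
After op 9 (pop): stack=[empty] mem=[0,0,0,80]
After op 10 (RCL M2): stack=[0] mem=[0,0,0,80]
After op 11 (dup): stack=[0,0] mem=[0,0,0,80]
After op 12 (/): stack=[0] mem=[0,0,0,80]
After op 13 (push 17): stack=[0,17] mem=[0,0,0,80]
After op 14 (STO M3): stack=[0] mem=[0,0,0,17]
After op 15 (push 2): stack=[0,2] mem=[0,0,0,17]
After op 16 (-): stack=[-2] mem=[0,0,0,17]

Answer: -2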